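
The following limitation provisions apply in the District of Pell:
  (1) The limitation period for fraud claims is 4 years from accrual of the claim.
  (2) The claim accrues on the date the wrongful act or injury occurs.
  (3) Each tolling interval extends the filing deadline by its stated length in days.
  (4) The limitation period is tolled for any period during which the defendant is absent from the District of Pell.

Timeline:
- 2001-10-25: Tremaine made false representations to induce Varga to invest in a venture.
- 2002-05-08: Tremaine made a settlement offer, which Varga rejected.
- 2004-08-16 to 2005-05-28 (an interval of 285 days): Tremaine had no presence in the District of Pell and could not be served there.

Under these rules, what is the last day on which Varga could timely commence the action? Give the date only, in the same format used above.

The claim accrued on 2001-10-25, when the wrongful act occurred.
Adding the 4 years base period to 2001-10-25 gives a deadline of 2005-10-25, before any tolling.
Because the defendant's absence from the jurisdiction ran from 2004-08-16 to 2005-05-28, the deadline is extended by 285 days to 2006-08-06.
None of the other events listed affects the running of the period under the stated rules.

2006-08-06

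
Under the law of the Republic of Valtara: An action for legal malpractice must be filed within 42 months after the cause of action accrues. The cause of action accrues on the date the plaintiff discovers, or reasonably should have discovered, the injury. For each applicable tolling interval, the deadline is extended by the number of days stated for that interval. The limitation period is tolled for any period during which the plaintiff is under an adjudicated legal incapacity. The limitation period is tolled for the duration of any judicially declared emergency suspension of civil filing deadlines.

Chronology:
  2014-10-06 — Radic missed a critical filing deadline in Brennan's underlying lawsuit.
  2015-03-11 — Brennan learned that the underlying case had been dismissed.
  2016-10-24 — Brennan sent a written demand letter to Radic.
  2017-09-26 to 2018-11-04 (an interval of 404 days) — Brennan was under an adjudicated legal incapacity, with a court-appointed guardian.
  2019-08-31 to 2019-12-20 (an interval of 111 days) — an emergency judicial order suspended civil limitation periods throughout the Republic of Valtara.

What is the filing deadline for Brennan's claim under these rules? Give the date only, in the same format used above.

Accrual is tied to discovery, so the period began on 2015-03-11 rather than on 2014-10-06 when the act occurred.
42 months from 2015-03-11 is 2018-09-11.
The period was tolled for 404 days by the plaintiff's legal incapacity (2017-09-26 to 2018-11-04), pushing the deadline to 2019-10-20.
The emergency suspension of filing deadlines from 2019-08-31 to 2019-12-20 tolled the period for 111 days, extending the deadline to 2020-02-08.
Nothing else in the chronology tolls or restarts the period.

2020-02-08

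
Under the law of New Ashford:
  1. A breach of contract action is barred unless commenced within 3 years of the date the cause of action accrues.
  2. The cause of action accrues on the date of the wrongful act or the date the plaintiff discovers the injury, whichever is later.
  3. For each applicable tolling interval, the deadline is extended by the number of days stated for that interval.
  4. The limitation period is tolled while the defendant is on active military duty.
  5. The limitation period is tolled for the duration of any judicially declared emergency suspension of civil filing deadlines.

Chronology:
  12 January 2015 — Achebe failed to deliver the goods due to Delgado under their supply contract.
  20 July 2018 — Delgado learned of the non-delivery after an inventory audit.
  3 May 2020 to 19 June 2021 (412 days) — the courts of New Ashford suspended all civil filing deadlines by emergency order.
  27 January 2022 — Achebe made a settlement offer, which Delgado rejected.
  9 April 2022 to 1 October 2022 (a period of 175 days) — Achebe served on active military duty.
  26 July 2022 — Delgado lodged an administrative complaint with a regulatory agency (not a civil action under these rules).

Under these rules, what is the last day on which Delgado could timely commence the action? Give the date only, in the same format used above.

27 February 2023

Taking the later of the act (12 January 2015) and discovery (20 July 2018), the claim accrued on 20 July 2018.
Adding the 3 years base period to 20 July 2018 gives a deadline of 20 July 2021, before any tolling.
The emergency suspension of filing deadlines from 3 May 2020 to 19 June 2021 tolled the period for 412 days, extending the deadline to 5 September 2022.
The period was tolled for 175 days by the defendant's active military service (9 April 2022 to 1 October 2022), pushing the deadline to 27 February 2023.
Nothing else in the chronology tolls or restarts the period.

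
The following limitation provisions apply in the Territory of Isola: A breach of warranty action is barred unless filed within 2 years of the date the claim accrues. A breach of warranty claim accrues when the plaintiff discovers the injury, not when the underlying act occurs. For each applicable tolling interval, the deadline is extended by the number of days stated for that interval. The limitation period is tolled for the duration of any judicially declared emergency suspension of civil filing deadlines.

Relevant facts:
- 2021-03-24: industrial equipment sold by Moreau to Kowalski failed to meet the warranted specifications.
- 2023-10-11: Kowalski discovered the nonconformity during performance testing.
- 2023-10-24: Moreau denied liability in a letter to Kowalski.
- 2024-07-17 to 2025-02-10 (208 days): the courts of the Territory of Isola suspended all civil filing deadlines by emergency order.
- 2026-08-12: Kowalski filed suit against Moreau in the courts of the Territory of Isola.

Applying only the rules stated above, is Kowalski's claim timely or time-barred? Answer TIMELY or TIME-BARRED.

Accrual is tied to discovery, so the period began on 2023-10-11 rather than on 2021-03-24 when the act occurred.
Adding the 2 years base period to 2023-10-11 gives a deadline of 2025-10-11, before any tolling.
The emergency suspension of filing deadlines from 2024-07-17 to 2025-02-10 tolled the period for 208 days, extending the deadline to 2026-05-07.
The other events in the timeline have no effect on the limitation period under the stated rules.
The 2026-08-12 filing falls after the 2026-05-07 deadline; the claim is time-barred.

TIME-BARRED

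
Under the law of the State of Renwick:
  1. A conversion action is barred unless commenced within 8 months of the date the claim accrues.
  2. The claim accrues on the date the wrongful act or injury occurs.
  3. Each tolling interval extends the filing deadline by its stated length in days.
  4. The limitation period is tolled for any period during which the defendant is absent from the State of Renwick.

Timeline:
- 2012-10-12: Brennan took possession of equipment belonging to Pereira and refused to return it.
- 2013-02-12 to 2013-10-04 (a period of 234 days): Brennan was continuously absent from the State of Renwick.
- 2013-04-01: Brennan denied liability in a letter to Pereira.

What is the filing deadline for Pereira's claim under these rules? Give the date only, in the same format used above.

The claim accrued on 2012-10-12, the date of the act.
The untolled deadline — 8 months after 2012-10-12 — is 2013-06-12.
The period was tolled for 234 days by the defendant's absence from the jurisdiction (2013-02-12 to 2013-10-04), pushing the deadline to 2014-02-01.
Nothing else in the chronology tolls or restarts the period.

2014-02-01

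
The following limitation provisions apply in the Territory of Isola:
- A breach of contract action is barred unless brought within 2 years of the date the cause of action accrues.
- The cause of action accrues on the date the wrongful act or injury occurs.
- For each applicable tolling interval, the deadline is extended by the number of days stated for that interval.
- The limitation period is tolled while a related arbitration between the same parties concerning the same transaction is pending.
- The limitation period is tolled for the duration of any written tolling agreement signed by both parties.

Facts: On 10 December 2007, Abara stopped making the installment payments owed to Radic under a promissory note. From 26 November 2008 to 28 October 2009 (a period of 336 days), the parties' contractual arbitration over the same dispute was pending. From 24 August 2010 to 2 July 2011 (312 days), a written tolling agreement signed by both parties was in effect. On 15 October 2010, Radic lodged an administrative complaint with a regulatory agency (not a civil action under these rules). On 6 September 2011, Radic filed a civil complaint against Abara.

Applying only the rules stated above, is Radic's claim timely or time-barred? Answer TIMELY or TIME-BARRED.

The limitation period began to run on 10 December 2007.
Adding the 2 years base period to 10 December 2007 gives a deadline of 10 December 2009, before any tolling.
Because the pending related arbitration ran from 26 November 2008 to 28 October 2009, the deadline is extended by 336 days to 11 November 2010.
The written tolling agreement from 24 August 2010 to 2 July 2011 tolled the period for 312 days, extending the deadline to 19 September 2011.
None of the other events listed affects the running of the period under the stated rules.
Radic filed on 6 September 2011, before the 19 September 2011 deadline, so the action is timely.

TIMELY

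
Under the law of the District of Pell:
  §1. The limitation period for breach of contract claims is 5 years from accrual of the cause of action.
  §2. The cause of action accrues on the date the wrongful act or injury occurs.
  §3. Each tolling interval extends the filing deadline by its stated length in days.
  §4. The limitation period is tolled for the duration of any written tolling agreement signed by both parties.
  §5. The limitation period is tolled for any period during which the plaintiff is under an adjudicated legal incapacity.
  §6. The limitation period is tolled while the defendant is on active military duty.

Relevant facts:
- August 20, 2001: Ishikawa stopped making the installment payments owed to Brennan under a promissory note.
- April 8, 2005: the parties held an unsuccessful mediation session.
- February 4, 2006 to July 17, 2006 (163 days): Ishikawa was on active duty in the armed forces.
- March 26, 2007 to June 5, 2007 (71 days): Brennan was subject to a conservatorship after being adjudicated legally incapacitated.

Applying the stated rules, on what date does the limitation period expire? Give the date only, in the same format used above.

January 30, 2007

The limitation period began to run on August 20, 2001.
Adding the 5 years base period to August 20, 2001 gives a deadline of August 20, 2006, before any tolling.
The period was tolled for 163 days by the defendant's active military service (February 4, 2006 to July 17, 2006), pushing the deadline to January 30, 2007.
By the time the plaintiff's legal incapacity began on March 26, 2007, the limitation period had already expired on January 30, 2007; that interval cannot revive it.
The other events in the timeline have no effect on the limitation period under the stated rules.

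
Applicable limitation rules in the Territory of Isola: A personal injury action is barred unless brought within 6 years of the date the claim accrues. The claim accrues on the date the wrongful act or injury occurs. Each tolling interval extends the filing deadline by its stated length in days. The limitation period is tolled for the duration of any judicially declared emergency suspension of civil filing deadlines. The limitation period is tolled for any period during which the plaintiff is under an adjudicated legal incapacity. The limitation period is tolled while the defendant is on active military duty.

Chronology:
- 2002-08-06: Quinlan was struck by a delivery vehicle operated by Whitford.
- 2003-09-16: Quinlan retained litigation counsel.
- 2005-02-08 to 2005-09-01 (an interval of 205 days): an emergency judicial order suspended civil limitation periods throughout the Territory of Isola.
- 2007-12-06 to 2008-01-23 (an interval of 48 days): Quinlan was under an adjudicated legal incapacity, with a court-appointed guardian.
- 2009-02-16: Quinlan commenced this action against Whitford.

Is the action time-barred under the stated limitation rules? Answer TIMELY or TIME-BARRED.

The claim accrued on 2002-08-06, when the wrongful act occurred.
The untolled deadline — 6 years after 2002-08-06 — is 2008-08-06.
The emergency suspension of filing deadlines from 2005-02-08 to 2005-09-01 tolled the period for 205 days, extending the deadline to 2009-02-27.
The period was tolled for 48 days by the plaintiff's legal incapacity (2007-12-06 to 2008-01-23), pushing the deadline to 2009-04-16.
The other events in the timeline have no effect on the limitation period under the stated rules.
Quinlan filed on 2009-02-16, before the 2009-04-16 deadline, so the action is timely.

TIMELY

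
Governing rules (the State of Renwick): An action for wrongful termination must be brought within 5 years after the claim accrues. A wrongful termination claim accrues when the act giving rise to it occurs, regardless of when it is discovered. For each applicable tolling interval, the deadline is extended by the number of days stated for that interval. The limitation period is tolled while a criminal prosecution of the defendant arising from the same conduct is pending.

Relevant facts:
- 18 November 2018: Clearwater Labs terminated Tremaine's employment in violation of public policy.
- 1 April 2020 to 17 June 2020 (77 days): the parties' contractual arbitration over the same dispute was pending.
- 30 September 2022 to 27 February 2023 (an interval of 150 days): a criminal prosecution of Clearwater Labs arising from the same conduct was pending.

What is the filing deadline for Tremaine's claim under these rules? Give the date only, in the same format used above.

16 April 2024

The limitation period began to run on 18 November 2018.
The untolled deadline — 5 years after 18 November 2018 — is 18 November 2023.
The period was tolled for 150 days by the pending criminal prosecution (30 September 2022 to 27 February 2023), pushing the deadline to 16 April 2024.
The pending related arbitration from 1 April 2020 to 17 June 2020 does not toll the period, because no stated rule makes a pending arbitration a tolling event.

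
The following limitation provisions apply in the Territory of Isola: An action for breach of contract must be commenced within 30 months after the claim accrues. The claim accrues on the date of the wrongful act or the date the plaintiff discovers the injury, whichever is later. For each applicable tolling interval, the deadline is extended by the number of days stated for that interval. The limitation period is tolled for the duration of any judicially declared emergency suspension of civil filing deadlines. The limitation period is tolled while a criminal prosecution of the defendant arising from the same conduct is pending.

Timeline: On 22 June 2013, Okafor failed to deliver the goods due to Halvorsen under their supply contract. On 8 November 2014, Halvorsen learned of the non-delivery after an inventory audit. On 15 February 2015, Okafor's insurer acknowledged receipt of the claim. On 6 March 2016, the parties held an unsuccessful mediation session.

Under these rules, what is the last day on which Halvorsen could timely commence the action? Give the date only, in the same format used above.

8 May 2017

The claim accrued on 8 November 2014 — the later of the 22 June 2013 act and the 8 November 2014 discovery.
The untolled deadline — 30 months after 8 November 2014 — is 8 May 2017.
The other events in the timeline have no effect on the limitation period under the stated rules.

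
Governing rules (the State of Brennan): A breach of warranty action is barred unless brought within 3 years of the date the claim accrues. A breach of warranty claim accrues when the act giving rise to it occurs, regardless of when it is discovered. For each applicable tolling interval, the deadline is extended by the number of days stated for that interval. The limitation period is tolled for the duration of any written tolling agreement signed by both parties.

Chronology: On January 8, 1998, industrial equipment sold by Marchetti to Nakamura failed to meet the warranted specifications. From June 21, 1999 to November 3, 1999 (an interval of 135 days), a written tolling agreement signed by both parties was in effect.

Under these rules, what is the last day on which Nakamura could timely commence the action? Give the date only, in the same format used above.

May 23, 2001

The claim accrued on January 8, 1998, when the wrongful act occurred.
3 years from January 8, 1998 is January 8, 2001.
The period was tolled for 135 days by the written tolling agreement (June 21, 1999 to November 3, 1999), pushing the deadline to May 23, 2001.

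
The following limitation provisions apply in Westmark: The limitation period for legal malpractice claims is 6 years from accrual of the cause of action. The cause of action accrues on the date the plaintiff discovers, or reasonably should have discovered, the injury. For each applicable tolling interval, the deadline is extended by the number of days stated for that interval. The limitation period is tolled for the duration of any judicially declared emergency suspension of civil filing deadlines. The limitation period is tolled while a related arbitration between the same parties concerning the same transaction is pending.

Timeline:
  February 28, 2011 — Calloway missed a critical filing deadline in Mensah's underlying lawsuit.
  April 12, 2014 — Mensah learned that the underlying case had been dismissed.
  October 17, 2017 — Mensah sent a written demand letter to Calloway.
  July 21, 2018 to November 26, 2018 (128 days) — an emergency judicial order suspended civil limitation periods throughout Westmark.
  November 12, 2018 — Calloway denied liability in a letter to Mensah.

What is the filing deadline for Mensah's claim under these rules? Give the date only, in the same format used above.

The claim did not accrue until Mensah discovered the injury on April 12, 2014; the February 28, 2011 act date does not start the clock under the stated rule.
Adding the 6 years base period to April 12, 2014 gives a deadline of April 12, 2020, before any tolling.
Because the emergency suspension of filing deadlines ran from July 21, 2018 to November 26, 2018, the deadline is extended by 128 days to August 18, 2020.
Nothing else in the chronology tolls or restarts the period.

August 18, 2020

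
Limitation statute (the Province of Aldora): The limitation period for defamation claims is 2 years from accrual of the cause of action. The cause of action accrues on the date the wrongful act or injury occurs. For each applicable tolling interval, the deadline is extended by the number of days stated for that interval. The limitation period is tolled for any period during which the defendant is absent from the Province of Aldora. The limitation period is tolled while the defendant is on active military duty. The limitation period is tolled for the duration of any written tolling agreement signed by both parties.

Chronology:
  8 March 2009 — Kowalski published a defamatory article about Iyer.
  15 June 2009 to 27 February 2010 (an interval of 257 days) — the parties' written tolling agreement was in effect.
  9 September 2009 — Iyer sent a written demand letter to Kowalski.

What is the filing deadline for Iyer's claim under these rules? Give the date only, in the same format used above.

20 November 2011

The limitation period began to run on 8 March 2009.
2 years from 8 March 2009 is 8 March 2011.
Because the written tolling agreement ran from 15 June 2009 to 27 February 2010, the deadline is extended by 257 days to 20 November 2011.
The other events in the timeline have no effect on the limitation period under the stated rules.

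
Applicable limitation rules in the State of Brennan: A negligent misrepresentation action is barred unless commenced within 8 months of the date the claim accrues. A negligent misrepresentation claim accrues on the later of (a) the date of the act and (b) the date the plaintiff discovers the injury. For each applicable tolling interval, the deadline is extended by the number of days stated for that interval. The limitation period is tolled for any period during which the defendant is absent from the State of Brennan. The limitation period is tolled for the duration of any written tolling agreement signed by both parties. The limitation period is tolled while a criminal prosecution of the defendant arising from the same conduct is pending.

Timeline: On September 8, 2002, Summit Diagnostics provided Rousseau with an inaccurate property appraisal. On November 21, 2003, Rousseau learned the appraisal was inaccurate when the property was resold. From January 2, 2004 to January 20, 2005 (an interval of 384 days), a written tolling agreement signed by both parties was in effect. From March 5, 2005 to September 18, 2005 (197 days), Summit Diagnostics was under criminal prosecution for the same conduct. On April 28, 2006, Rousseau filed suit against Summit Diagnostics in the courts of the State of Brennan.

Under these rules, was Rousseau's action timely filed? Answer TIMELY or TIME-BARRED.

Because discovery on November 21, 2003 post-dates the September 8, 2002 act, accrual under the later-of rule falls on November 21, 2003.
8 months from November 21, 2003 is July 21, 2004.
The written tolling agreement from January 2, 2004 to January 20, 2005 tolled the period for 384 days, extending the deadline to August 9, 2005.
Because the pending criminal prosecution ran from March 5, 2005 to September 18, 2005, the deadline is extended by 197 days to February 22, 2006.
Rousseau filed on April 28, 2006, after the February 22, 2006 deadline, so the action is time-barred.

TIME-BARRED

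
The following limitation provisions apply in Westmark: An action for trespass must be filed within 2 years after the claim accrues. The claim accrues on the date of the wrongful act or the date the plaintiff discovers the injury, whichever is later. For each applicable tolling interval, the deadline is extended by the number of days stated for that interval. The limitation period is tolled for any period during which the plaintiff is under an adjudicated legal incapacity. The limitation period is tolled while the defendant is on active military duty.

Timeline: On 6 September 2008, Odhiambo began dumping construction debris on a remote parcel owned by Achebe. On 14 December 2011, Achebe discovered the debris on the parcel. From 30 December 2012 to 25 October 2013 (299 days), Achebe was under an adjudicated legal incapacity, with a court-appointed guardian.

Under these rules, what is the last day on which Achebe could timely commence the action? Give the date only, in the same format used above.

The claim accrued on 14 December 2011 — the later of the 6 September 2008 act and the 14 December 2011 discovery.
The untolled deadline — 2 years after 14 December 2011 — is 14 December 2013.
The plaintiff's legal incapacity from 30 December 2012 to 25 October 2013 tolled the period for 299 days, extending the deadline to 9 October 2014.

9 October 2014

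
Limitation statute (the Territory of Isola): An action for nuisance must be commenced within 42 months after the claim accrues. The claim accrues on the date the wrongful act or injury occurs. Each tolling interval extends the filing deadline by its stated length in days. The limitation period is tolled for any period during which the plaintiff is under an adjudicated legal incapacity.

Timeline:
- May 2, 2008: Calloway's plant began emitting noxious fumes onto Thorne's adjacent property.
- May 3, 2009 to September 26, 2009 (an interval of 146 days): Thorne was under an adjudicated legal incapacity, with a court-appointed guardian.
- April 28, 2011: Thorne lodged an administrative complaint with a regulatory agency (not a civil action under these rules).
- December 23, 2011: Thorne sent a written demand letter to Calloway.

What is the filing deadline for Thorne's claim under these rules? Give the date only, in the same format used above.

The limitation period began to run on May 2, 2008.
Adding the 42 months base period to May 2, 2008 gives a deadline of November 2, 2011, before any tolling.
Because the plaintiff's legal incapacity ran from May 3, 2009 to September 26, 2009, the deadline is extended by 146 days to March 27, 2012.
None of the other events listed affects the running of the period under the stated rules.

March 27, 2012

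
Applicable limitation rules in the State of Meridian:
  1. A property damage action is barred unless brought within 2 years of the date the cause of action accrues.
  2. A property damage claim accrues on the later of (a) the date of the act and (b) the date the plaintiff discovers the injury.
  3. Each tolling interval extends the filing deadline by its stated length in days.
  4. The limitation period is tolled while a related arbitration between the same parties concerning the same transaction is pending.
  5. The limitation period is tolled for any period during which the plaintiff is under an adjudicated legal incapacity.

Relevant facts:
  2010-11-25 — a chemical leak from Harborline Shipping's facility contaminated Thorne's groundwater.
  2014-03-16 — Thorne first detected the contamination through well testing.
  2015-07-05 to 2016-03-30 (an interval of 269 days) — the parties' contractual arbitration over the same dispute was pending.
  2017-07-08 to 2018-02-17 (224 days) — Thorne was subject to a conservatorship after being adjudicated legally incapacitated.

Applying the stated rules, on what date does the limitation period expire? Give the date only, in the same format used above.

2016-12-10

Because discovery on 2014-03-16 post-dates the 2010-11-25 act, accrual under the later-of rule falls on 2014-03-16.
2 years from 2014-03-16 is 2016-03-16.
The period was tolled for 269 days by the pending related arbitration (2015-07-05 to 2016-03-30), pushing the deadline to 2016-12-10.
By the time the plaintiff's legal incapacity began on 2017-07-08, the limitation period had already expired on 2016-12-10; that interval cannot revive it.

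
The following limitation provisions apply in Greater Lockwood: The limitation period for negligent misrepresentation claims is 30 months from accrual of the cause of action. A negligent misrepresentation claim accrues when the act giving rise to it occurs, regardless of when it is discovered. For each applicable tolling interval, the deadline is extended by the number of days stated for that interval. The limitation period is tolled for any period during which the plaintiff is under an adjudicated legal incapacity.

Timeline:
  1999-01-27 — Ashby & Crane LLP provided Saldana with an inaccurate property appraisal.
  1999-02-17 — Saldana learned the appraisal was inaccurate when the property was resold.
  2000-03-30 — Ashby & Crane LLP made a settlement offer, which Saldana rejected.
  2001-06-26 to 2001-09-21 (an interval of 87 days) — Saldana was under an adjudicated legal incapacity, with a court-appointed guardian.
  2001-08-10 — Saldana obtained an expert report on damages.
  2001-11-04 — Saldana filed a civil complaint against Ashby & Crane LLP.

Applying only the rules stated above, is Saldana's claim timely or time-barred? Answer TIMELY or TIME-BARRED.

TIME-BARRED

Because the rule ties accrual to occurrence, the claim accrued on 1999-01-27, not on the 1999-02-17 discovery date.
Adding the 30 months base period to 1999-01-27 gives a deadline of 2001-07-27, before any tolling.
The period was tolled for 87 days by the plaintiff's legal incapacity (2001-06-26 to 2001-09-21), pushing the deadline to 2001-10-22.
The other events in the timeline have no effect on the limitation period under the stated rules.
Saldana filed on 2001-11-04, after the 2001-10-22 deadline, so the action is time-barred.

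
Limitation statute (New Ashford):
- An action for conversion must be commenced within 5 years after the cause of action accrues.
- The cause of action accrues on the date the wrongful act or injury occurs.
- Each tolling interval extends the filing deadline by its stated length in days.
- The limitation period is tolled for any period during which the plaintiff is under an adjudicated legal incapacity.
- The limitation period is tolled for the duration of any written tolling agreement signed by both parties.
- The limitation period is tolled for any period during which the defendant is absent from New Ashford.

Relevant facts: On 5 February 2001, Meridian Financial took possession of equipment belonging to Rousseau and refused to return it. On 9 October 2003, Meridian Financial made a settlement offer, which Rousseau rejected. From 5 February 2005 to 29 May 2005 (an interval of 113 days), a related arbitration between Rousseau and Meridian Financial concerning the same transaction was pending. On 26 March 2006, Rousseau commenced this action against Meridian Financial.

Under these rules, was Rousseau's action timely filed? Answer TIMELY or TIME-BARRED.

TIME-BARRED

The limitation period began to run on 5 February 2001.
The untolled deadline — 5 years after 5 February 2001 — is 5 February 2006.
No stated provision tolls the period for a pending arbitration, so the interval from 5 February 2005 to 29 May 2005 has no effect on the deadline.
The other events in the timeline have no effect on the limitation period under the stated rules.
The 26 March 2006 filing falls after the 5 February 2006 deadline; the claim is time-barred.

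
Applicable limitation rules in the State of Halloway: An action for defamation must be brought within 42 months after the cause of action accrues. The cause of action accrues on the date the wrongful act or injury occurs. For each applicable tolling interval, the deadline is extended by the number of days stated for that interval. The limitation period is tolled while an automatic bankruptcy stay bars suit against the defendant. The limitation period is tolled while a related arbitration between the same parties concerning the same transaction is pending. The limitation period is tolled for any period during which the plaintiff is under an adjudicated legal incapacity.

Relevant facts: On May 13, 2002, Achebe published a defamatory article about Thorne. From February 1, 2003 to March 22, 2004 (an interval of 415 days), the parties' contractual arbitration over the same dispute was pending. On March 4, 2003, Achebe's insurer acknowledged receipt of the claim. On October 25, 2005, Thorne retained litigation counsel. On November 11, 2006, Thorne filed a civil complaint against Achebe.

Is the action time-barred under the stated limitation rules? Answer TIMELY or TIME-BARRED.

The claim accrued on May 13, 2002, when the wrongful act occurred.
The untolled deadline — 42 months after May 13, 2002 — is November 13, 2005.
Because the pending related arbitration ran from February 1, 2003 to March 22, 2004, the deadline is extended by 415 days to January 2, 2007.
The other events in the timeline have no effect on the limitation period under the stated rules.
Thorne filed on November 11, 2006, before the January 2, 2007 deadline, so the action is timely.

TIMELY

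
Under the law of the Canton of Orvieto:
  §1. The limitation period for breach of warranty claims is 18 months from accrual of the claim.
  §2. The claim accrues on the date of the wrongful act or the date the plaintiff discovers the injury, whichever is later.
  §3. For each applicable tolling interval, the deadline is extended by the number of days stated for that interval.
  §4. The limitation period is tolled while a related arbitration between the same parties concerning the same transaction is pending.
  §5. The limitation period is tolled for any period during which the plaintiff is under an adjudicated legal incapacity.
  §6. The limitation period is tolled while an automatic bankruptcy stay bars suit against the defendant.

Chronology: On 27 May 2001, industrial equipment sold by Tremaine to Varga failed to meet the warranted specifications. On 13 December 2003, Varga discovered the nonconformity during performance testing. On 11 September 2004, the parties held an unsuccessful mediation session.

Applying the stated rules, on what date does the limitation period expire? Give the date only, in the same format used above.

Because discovery on 13 December 2003 post-dates the 27 May 2001 act, accrual under the later-of rule falls on 13 December 2003.
18 months from 13 December 2003 is 13 June 2005.
None of the other events listed affects the running of the period under the stated rules.

13 June 2005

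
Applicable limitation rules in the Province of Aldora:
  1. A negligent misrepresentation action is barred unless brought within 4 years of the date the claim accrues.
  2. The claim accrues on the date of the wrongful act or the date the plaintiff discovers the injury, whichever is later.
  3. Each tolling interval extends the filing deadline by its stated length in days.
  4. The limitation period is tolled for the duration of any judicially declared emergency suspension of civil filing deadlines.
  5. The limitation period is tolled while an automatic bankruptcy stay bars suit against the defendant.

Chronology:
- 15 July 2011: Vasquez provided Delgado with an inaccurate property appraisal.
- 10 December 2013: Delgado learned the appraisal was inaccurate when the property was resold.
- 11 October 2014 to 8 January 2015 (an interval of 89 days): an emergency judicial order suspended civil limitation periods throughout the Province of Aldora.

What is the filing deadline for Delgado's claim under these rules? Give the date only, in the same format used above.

9 March 2018

Because discovery on 10 December 2013 post-dates the 15 July 2011 act, accrual under the later-of rule falls on 10 December 2013.
Adding the 4 years base period to 10 December 2013 gives a deadline of 10 December 2017, before any tolling.
Because the emergency suspension of filing deadlines ran from 11 October 2014 to 8 January 2015, the deadline is extended by 89 days to 9 March 2018.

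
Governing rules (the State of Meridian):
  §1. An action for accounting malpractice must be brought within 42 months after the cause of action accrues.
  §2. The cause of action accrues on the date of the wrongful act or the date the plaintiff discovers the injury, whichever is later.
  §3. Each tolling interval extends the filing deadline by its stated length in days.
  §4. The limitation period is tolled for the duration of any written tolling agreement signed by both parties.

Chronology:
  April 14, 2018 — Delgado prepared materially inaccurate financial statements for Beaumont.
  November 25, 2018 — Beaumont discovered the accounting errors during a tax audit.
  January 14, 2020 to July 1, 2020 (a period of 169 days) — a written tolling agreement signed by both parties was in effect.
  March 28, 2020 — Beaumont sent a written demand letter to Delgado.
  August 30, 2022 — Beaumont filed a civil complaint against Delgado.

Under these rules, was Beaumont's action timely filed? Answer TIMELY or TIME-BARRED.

Because discovery on November 25, 2018 post-dates the April 14, 2018 act, accrual under the later-of rule falls on November 25, 2018.
Adding the 42 months base period to November 25, 2018 gives a deadline of May 25, 2022, before any tolling.
The period was tolled for 169 days by the written tolling agreement (January 14, 2020 to July 1, 2020), pushing the deadline to November 10, 2022.
Nothing else in the chronology tolls or restarts the period.
The August 30, 2022 filing precedes the November 10, 2022 deadline; the claim is timely.

TIMELY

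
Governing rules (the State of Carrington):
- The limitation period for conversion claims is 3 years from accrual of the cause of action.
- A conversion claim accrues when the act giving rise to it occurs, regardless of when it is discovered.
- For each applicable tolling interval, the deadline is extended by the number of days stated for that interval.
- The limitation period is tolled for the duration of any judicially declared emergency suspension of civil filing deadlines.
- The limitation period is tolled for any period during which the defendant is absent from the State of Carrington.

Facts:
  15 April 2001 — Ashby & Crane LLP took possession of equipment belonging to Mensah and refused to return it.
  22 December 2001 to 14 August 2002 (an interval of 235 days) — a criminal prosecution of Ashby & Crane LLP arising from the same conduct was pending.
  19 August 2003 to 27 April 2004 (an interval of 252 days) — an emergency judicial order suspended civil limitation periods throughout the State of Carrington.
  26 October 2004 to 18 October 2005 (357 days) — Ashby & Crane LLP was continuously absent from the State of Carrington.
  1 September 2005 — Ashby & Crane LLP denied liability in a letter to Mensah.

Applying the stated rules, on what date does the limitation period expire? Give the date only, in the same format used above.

15 December 2005

The claim accrued on 15 April 2001, when the wrongful act occurred.
3 years from 15 April 2001 is 15 April 2004.
Because the emergency suspension of filing deadlines ran from 19 August 2003 to 27 April 2004, the deadline is extended by 252 days to 23 December 2004.
Because the defendant's absence from the jurisdiction ran from 26 October 2004 to 18 October 2005, the deadline is extended by 357 days to 15 December 2005.
Although a criminal prosecution ran from 22 December 2001 to 14 August 2002, the stated rules do not make that a tolling event, so it is disregarded.
Nothing else in the chronology tolls or restarts the period.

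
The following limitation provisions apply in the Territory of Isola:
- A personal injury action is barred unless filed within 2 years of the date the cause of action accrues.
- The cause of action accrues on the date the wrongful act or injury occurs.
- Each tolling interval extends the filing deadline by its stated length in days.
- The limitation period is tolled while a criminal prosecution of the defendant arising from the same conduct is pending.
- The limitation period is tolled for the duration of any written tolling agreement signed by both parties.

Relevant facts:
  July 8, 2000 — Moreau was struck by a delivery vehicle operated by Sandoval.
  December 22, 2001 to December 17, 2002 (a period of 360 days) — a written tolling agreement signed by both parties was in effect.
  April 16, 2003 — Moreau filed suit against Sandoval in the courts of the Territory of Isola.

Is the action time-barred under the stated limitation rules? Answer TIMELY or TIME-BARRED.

The claim accrued on July 8, 2000, when the wrongful act occurred.
2 years from July 8, 2000 is July 8, 2002.
The period was tolled for 360 days by the written tolling agreement (December 22, 2001 to December 17, 2002), pushing the deadline to July 3, 2003.
Filing on April 16, 2003 beat the July 3, 2003 deadline — the action is timely.

TIMELY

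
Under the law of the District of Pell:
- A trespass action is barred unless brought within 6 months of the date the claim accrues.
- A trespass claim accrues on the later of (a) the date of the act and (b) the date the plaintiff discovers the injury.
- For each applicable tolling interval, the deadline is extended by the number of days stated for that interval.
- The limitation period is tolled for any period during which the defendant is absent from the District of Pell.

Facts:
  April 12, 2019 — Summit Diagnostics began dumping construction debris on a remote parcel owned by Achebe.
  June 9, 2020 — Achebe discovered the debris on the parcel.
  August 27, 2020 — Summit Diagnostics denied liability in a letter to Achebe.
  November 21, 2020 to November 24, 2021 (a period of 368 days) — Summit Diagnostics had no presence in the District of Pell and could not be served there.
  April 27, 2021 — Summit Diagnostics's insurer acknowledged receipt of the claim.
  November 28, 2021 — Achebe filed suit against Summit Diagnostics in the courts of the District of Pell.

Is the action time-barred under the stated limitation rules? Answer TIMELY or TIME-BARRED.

TIMELY

The claim accrued on June 9, 2020 — the later of the April 12, 2019 act and the June 9, 2020 discovery.
6 months from June 9, 2020 is December 9, 2020.
The period was tolled for 368 days by the defendant's absence from the jurisdiction (November 21, 2020 to November 24, 2021), pushing the deadline to December 12, 2021.
The other events in the timeline have no effect on the limitation period under the stated rules.
The November 28, 2021 filing precedes the December 12, 2021 deadline; the claim is timely.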